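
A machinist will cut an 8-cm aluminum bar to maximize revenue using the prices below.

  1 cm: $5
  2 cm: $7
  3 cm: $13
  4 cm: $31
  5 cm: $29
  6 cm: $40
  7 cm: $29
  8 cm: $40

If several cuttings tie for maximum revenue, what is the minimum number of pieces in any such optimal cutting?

2

Let r[k] be the best obtainable value from length k. For each k, try every first piece i and keep the best of price[i] + r[k−i].
r[1] = 5
r[2] = max(5+5, 7+0) = 10
r[3] = max(5+10, 7+5, 13+0) = 15
r[4] = max(5+15, 7+10, 13+5, 31+0) = 31
r[5] = max(5+31, 7+15, 13+10, 31+5, 29+0) = 36
r[6] = max(5+36, 7+31, 13+15, 31+10, 29+5, 40+0) = 41
r[7] = max(5+41, 7+36, 13+31, …, 40+5, 29+0) = 46
r[8] = max(5+46, 7+41, 13+36, …, 29+5, 40+0) = 62
Maximum revenue is $62.
Now minimize piece count subject to staying optimal: for each k, pieces[k] = 1 + min over i with p[i]+r[k−i]=r[k] of pieces[k−i].
pieces[5] = 2
pieces[6] = 3
pieces[7] = 4
pieces[8] = 2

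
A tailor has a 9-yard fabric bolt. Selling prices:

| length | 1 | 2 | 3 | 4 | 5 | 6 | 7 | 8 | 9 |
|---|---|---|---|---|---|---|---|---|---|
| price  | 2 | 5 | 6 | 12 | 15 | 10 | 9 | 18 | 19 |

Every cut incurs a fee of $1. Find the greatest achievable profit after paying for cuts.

Build net[k] bottom-up: net[k] = max over allowed piece i of (p[i] + net[k−i]) − 1 per cut.
net[1] = 2
net[2] = max(2+2-1, 5+0) = 5
net[3] = max(2+5-1, 5+2-1, 6+0) = 6
net[4] = max(2+6-1, 5+5-1, 6+2-1, 12+0) = 12
net[5] = max(2+12-1, 5+6-1, 6+5-1, 12+2-1, 15+0) = 15
net[6] = max(2+15-1, 5+12-1, 6+6-1, 12+5-1, 15+2-1, 10+0) = 16
net[7] = max(2+16-1, 5+15-1, 6+12-1, …, 10+2-1, 9+0) = 19
net[8] = max(2+19-1, 5+16-1, 6+15-1, …, 9+2-1, 18+0) = 23
net[9] = max(2+23-1, 5+19-1, 6+16-1, …, 18+2-1, 19+0) = 26
One optimal plan: pieces 5 + 4 (1 cut) → $27 − $1 = $26.

26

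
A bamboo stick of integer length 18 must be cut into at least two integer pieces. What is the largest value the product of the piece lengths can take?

Let prod[k] be the best product for length k (with at least one cut). For each first piece i, the rest contributes max(k−i, prod[k−i]).
prod[2] = 1×max(1,0) = 1×1 = 1
prod[3] = 1×max(2,1) = 1×2 = 2
prod[4] = 2×max(2,1) = 2×2 = 4
prod[5] = 2×max(3,2) = 2×3 = 6
prod[6] = 3×max(3,2) = 3×3 = 9
prod[7] = 2×max(5,6) = 2×6 = 12
prod[8] = 2×max(6,9) = 2×9 = 18
prod[9] = 3×max(6,9) = 3×9 = 27
prod[10] = 2×max(8,18) = 2×18 = 36
prod[11] = 2×max(9,27) = 2×27 = 54
prod[12] = 3×max(9,27) = 3×27 = 81
prod[13] = 2×max(11,54) = 2×54 = 108
prod[14] = 2×max(12,81) = 2×81 = 162
prod[15] = 3×max(12,81) = 3×81 = 243
prod[16] = 2×max(14,162) = 2×162 = 324
prod[17] = 2×max(15,243) = 2×243 = 486
prod[18] = 3×max(15,243) = 3×243 = 729
One optimal split: 3 + 3 + 3 + 3 + 3 + 3; product 3×3×3×3×3×3 = 729.

729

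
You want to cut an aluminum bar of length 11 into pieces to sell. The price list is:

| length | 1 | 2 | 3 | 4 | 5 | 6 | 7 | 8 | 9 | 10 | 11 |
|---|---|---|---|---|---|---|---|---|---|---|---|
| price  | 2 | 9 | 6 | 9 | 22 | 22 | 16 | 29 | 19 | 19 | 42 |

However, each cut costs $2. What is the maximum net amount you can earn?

Consider every possible first cut. r[k] is the best of p[i]+r[k−i] over all sellable i≤k, charging 2 whenever i<k.
r[1] = 2
r[2] = 9
r[3] = 9  (first piece 1, then r[2]=9)
r[4] = 16  (first piece 2, then r[2]=9)
r[5] = 22
r[6] = 23  (first piece 2, then r[4]=16)
r[7] = 29  (first piece 2, then r[5]=22)
r[8] = 30  (first piece 2, then r[6]=23)
r[9] = 36  (first piece 2, then r[7]=29)
r[10] = 42  (first piece 5, then r[5]=22)
r[11] = 43  (first piece 2, then r[9]=36)
One optimal plan: pieces 5 + 2 + 2 + 2 (3 cuts) → $49 − $6 = $43.

43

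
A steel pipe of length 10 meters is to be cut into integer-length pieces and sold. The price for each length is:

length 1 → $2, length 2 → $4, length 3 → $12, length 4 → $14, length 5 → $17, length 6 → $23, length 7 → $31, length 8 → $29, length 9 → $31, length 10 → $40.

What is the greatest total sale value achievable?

43

Build R[k] bottom-up: R[k] = max over allowed piece i of (p[i] + R[k−i]).
R[1] = 2
R[2] = 4  (first piece 1, then R[1]=2)
R[3] = 12
R[4] = 14  (first piece 1, then R[3]=12)
R[5] = 17
R[6] = 24  (first piece 3, then R[3]=12)
R[7] = 31
R[8] = 33  (first piece 1, then R[7]=31)
R[9] = 36  (first piece 3, then R[6]=24)
R[10] = 43  (first piece 3, then R[7]=31)
One optimal cutting: 7 + 3 → $31 + $12 = $43.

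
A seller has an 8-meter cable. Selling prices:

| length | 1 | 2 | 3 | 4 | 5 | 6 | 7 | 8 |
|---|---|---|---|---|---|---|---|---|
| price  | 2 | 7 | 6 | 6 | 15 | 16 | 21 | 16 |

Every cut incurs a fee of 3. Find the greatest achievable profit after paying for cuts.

20

Let net[k] be the best obtainable value from length k. For each k, try every first piece i and keep the best of price[i] + net[k−i] minus the 3 cut fee when i<k.
net[1] = 2
net[2] = 7
net[3] = 6  (first piece 1, then net[2]=7)
net[4] = 11  (first piece 2, then net[2]=7)
net[5] = 15
net[6] = 16
net[7] = 21
net[8] = 20  (first piece 1, then net[7]=21)
One optimal plan: pieces 7 + 1 (1 cut) → 23 − 3 = 20.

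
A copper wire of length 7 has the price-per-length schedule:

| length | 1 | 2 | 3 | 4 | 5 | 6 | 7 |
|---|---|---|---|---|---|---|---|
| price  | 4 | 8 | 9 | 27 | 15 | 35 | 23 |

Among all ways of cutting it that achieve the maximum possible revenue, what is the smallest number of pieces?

2

Let r[k] be the best obtainable value from length k. For each k, try every first piece i and keep the best of price[i] + r[k−i].
r[1] = 4
r[2] = 8  (first piece 1, then r[1]=4)
r[3] = 12  (first piece 1, then r[2]=8)
r[4] = 27
r[5] = 31  (first piece 1, then r[4]=27)
r[6] = 35  (first piece 1, then r[5]=31)
r[7] = 39  (first piece 1, then r[6]=35)
Maximum revenue is €39.
Now minimize piece count subject to staying optimal: for each k, pieces[k] = 1 + min over i with p[i]+r[k−i]=r[k] of pieces[k−i].
pieces[4] = 1
pieces[5] = 2
pieces[6] = 1
pieces[7] = 2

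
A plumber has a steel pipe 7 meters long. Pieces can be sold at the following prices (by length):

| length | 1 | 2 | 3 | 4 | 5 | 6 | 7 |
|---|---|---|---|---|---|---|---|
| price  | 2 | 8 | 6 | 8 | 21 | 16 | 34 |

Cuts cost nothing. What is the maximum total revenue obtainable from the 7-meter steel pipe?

Build best[k] bottom-up: best[k] = max over allowed piece i of (p[i] + best[k−i]).
best[1] = 2
best[2] = max(2+2, 8+0) = 8
best[3] = max(2+8, 8+2, 6+0) = 10
best[4] = max(2+10, 8+8, 6+2, 8+0) = 16
best[5] = max(2+16, 8+10, 6+8, 8+2, 21+0) = 21
best[6] = max(2+21, 8+16, 6+10, 8+8, 21+2, 16+0) = 24
best[7] = max(2+24, 8+21, 6+16, …, 16+2, 34+0) = 34
Best is to sell the whole 7-meter piece uncut for $34.

34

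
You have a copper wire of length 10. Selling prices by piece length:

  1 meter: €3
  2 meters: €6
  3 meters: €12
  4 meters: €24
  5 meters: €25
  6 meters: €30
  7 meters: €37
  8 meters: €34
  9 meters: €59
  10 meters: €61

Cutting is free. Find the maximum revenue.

Build r[k] bottom-up: r[k] = max over allowed piece i of (p[i] + r[k−i]).
r[1] = 3
r[2] = max(3+3, 6+0) = 6
r[3] = max(3+6, 6+3, 12+0) = 12
r[4] = max(3+12, 6+6, 12+3, 24+0) = 24
r[5] = max(3+24, 6+12, 12+6, 24+3, 25+0) = 27
r[6] = max(3+27, 6+24, 12+12, 24+6, 25+3, 30+0) = 30
r[7] = max(3+30, 6+27, 12+24, …, 30+3, 37+0) = 37
r[8] = max(3+37, 6+30, 12+27, …, 37+3, 34+0) = 48
r[9] = max(3+48, 6+37, 12+30, …, 34+3, 59+0) = 59
r[10] = max(3+59, 6+48, 12+37, …, 59+3, 61+0) = 62
One optimal cutting: 9 + 1 → €59 + €3 = €62.

62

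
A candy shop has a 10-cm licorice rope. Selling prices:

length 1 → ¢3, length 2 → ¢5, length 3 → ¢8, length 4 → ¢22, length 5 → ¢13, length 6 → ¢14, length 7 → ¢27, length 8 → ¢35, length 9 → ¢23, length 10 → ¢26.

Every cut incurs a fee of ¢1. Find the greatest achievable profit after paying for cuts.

Consider every possible first cut. r[k] is the best of p[i]+r[k−i] over all sellable i≤k, charging 1 whenever i<k.
r[1] = 3
r[2] = max(3+3-1, 5+0) = 5
r[3] = max(3+5-1, 5+3-1, 8+0) = 8
r[4] = max(3+8-1, 5+5-1, 8+3-1, 22+0) = 22
r[5] = max(3+22-1, 5+8-1, 8+5-1, 22+3-1, 13+0) = 24
r[6] = max(3+24-1, 5+22-1, 8+8-1, 22+5-1, 13+3-1, 14+0) = 26
r[7] = max(3+26-1, 5+24-1, 8+22-1, …, 14+3-1, 27+0) = 29
r[8] = max(3+29-1, 5+26-1, 8+24-1, …, 27+3-1, 35+0) = 43
r[9] = max(3+43-1, 5+29-1, 8+26-1, …, 35+3-1, 23+0) = 45
r[10] = max(3+45-1, 5+43-1, 8+29-1, …, 23+3-1, 26+0) = 47
One optimal plan: pieces 4 + 4 + 1 + 1 (3 cuts) → ¢50 − ¢3 = ¢47.

47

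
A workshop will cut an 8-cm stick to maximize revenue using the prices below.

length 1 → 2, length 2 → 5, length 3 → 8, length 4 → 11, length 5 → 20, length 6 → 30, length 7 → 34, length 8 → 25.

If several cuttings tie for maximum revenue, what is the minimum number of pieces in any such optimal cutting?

Consider every possible first cut. r[k] is the best of p[i]+r[k−i] over all sellable i≤k.
r[1] = 2
r[2] = max(2+2, 5+0) = 5
r[3] = max(2+5, 5+2, 8+0) = 8
r[4] = max(2+8, 5+5, 8+2, 11+0) = 11
r[5] = max(2+11, 5+8, 8+5, 11+2, 20+0) = 20
r[6] = max(2+20, 5+11, 8+8, 11+5, 20+2, 30+0) = 30
r[7] = max(2+30, 5+20, 8+11, …, 30+2, 34+0) = 34
r[8] = max(2+34, 5+30, 8+20, …, 34+2, 25+0) = 36
Maximum revenue is 36.
Now minimize piece count subject to staying optimal: for each k, pieces[k] = 1 + min over i with p[i]+r[k−i]=r[k] of pieces[k−i].
pieces[5] = 1
pieces[6] = 1
pieces[7] = 1
pieces[8] = 2

2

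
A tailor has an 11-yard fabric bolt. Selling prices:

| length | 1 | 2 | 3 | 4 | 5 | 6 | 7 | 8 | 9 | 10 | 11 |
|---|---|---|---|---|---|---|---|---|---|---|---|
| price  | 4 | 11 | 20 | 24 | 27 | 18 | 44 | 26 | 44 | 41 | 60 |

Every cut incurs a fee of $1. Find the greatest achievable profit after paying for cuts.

Build r[k] bottom-up: r[k] = max over allowed piece i of (p[i] + r[k−i]) − 1 per cut.
r[1] = 4
r[2] = max(4+4-1, 11+0) = 11
r[3] = max(4+11-1, 11+4-1, 20+0) = 20
r[4] = max(4+20-1, 11+11-1, 20+4-1, 24+0) = 24
r[5] = max(4+24-1, 11+20-1, 20+11-1, 24+4-1, 27+0) = 30
r[6] = max(4+30-1, 11+24-1, 20+20-1, 24+11-1, 27+4-1, 18+0) = 39
r[7] = max(4+39-1, 11+30-1, 20+24-1, …, 18+4-1, 44+0) = 44
r[8] = max(4+44-1, 11+39-1, 20+30-1, …, 44+4-1, 26+0) = 49
r[9] = max(4+49-1, 11+44-1, 20+39-1, …, 26+4-1, 44+0) = 58
r[10] = max(4+58-1, 11+49-1, 20+44-1, …, 44+4-1, 41+0) = 63
r[11] = max(4+63-1, 11+58-1, 20+49-1, …, 41+4-1, 60+0) = 68
One optimal plan: pieces 3 + 3 + 3 + 2 (3 cuts) → $71 − $3 = $68.

68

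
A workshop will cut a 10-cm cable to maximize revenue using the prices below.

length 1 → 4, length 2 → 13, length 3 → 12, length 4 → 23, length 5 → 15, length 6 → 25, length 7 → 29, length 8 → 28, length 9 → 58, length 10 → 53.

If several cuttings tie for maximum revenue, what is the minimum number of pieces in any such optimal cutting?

Build r[k] bottom-up: r[k] = max over allowed piece i of (p[i] + r[k−i]).
r[1] = 4
r[2] = max(4+4, 13+0) = 13
r[3] = max(4+13, 13+4, 12+0) = 17
r[4] = max(4+17, 13+13, 12+4, 23+0) = 26
r[5] = max(4+26, 13+17, 12+13, 23+4, 15+0) = 30
r[6] = max(4+30, 13+26, 12+17, 23+13, 15+4, 25+0) = 39
r[7] = max(4+39, 13+30, 12+26, …, 25+4, 29+0) = 43
r[8] = max(4+43, 13+39, 12+30, …, 29+4, 28+0) = 52
r[9] = max(4+52, 13+43, 12+39, …, 28+4, 58+0) = 58
r[10] = max(4+58, 13+52, 12+43, …, 58+4, 53+0) = 65
Maximum revenue is 65.
Now minimize piece count subject to staying optimal: for each k, pieces[k] = 1 + min over i with p[i]+r[k−i]=r[k] of pieces[k−i].
pieces[7] = 4
pieces[8] = 4
pieces[9] = 1
pieces[10] = 5

5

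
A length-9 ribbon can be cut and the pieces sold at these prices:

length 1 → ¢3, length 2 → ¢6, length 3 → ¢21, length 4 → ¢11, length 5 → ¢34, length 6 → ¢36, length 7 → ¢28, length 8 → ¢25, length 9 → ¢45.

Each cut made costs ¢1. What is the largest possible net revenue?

Consider every possible first cut. net[k] is the best of p[i]+net[k−i] over all sellable i≤k, charging 1 whenever i<k.
net[1] = 3
net[2] = 6
net[3] = 21
net[4] = 23  (first piece 1, then net[3]=21)
net[5] = 34
net[6] = 41  (first piece 3, then net[3]=21)
net[7] = 43  (first piece 1, then net[6]=41)
net[8] = 54  (first piece 3, then net[5]=34)
net[9] = 61  (first piece 3, then net[6]=41)
One optimal plan: pieces 3 + 3 + 3 (2 cuts) → ¢63 − ¢2 = ¢61.

61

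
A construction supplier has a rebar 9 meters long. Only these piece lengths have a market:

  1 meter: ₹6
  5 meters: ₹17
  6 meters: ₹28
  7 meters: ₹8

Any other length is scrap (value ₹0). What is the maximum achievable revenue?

54

Let r[k] be the best obtainable value from length k. For each k, try every first piece i and keep the best of price[i] + r[k−i].
r[1] = 6
r[2] = 12  (first piece 1, then r[1]=6)
r[3] = 18  (first piece 1, then r[2]=12)
r[4] = 24  (first piece 1, then r[3]=18)
r[5] = max(6+24, 17+0) = 30
r[6] = max(6+30, 17+6, 28+0) = 36
r[7] = max(6+36, 17+12, 28+6, 8+0) = 42
r[8] = max(6+42, 17+18, 28+12, 8+6) = 48
r[9] = max(6+48, 17+24, 28+18, 8+12) = 54
One optimal cutting: 1 + 1 + 1 + 1 + 1 + 1 + 1 + 1 + 1 → ₹54.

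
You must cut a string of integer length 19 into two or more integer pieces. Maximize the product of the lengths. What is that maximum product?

Let f[k] be the best product for length k (with at least one cut). For each first piece i, the rest contributes max(k−i, f[k−i]).
f[2] = 1×max(1,0) = 1×1 = 1
f[3] = max(1×2, 2×1) = 2
f[4] = max(1×3, 2×2, 3×1) = 4
f[5] = max(1×4, 2×3, 3×2, 4×1) = 6
f[6] = max(1×6, 2×4, 3×3, 4×2, 5×1) = 9
f[7] = max(1×9, 2×6, 3×4, 4×3, 5×2, 6×1) = 12
f[8] = max(1×12, 2×9, 3×6, …, 6×2, 7×1) = 18
f[9] = max(1×18, 2×12, 3×9, …, 7×2, 8×1) = 27
f[10] = max(1×27, 2×18, 3×12, …, 8×2, 9×1) = 36
f[11] = max(1×36, 2×27, 3×18, …, 9×2, 10×1) = 54
f[12] = max(1×54, 2×36, 3×27, …, 10×2, 11×1) = 81
f[13] = max(1×81, 2×54, 3×36, …, 11×2, 12×1) = 108
f[14] = max(1×108, 2×81, 3×54, …, 12×2, 13×1) = 162
f[15] = max(1×162, 2×108, 3×81, …, 13×2, 14×1) = 243
f[16] = max(1×243, 2×162, 3×108, …, 14×2, 15×1) = 324
f[17] = max(1×324, 2×243, 3×162, …, 15×2, 16×1) = 486
f[18] = max(1×486, 2×324, 3×243, …, 16×2, 17×1) = 729
f[19] = max(1×729, 2×486, 3×324, …, 17×2, 18×1) = 972
One optimal split: 3 + 3 + 3 + 3 + 3 + 2 + 2; product 3×3×3×3×3×2×2 = 972.

972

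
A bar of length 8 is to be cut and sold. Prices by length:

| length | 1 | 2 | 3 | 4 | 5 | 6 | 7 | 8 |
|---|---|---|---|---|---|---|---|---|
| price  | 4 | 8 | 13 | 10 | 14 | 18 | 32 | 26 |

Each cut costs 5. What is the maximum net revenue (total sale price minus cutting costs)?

31

Build net[k] bottom-up: net[k] = max over allowed piece i of (p[i] + net[k−i]) − 5 per cut.
net[1] = 4
net[2] = 8
net[3] = 13
net[4] = 12  (first piece 1, then net[3]=13)
net[5] = 16  (first piece 2, then net[3]=13)
net[6] = 21  (first piece 3, then net[3]=13)
net[7] = 32
net[8] = 31  (first piece 1, then net[7]=32)
One optimal plan: pieces 7 + 1 (1 cut) → 36 − 5 = 31.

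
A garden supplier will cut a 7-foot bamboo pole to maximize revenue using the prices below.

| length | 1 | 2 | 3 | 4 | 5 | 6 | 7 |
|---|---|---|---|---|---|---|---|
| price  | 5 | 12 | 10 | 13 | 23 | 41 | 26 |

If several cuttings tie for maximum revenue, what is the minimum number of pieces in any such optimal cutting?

2

Let r[k] be the best obtainable value from length k. For each k, try every first piece i and keep the best of price[i] + r[k−i].
r[1] = 5
r[2] = max(5+5, 12+0) = 12
r[3] = max(5+12, 12+5, 10+0) = 17
r[4] = max(5+17, 12+12, 10+5, 13+0) = 24
r[5] = max(5+24, 12+17, 10+12, 13+5, 23+0) = 29
r[6] = max(5+29, 12+24, 10+17, 13+12, 23+5, 41+0) = 41
r[7] = max(5+41, 12+29, 10+24, …, 41+5, 26+0) = 46
Maximum revenue is $46.
Now minimize piece count subject to staying optimal: for each k, pieces[k] = 1 + min over i with p[i]+r[k−i]=r[k] of pieces[k−i].
pieces[4] = 2
pieces[5] = 3
pieces[6] = 1
pieces[7] = 2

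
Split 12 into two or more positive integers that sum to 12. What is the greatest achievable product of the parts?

81

Let g[k] be the best product for length k (with at least one cut). For each first piece i, the rest contributes max(k−i, g[k−i]).
Small cases: g[2]=1, g[3]=2, g[4]=4, g[5]=6, g[6]=9, g[7]=12.
g[8] = 2·max(6,9) = 2·9 = 18
g[9] = 3·max(6,9) = 3·9 = 27
g[10] = 2·max(8,18) = 2·18 = 36
g[11] = 2·max(9,27) = 2·27 = 54
g[12] = 3·max(9,27) = 3·27 = 81
One optimal split: 3 + 3 + 3 + 3; product 3·3·3·3 = 81.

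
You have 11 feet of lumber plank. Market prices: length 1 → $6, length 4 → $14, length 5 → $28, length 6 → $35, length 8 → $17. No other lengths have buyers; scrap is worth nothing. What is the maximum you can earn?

66

Consider every possible first cut. f[k] is the best of p[i]+f[k−i] over all sellable i≤k.
f[1] = 6
f[2] = 12  (first piece 1, then f[1]=6)
f[3] = 18  (first piece 1, then f[2]=12)
f[4] = 24  (first piece 1, then f[3]=18)
f[5] = 30  (first piece 1, then f[4]=24)
f[6] = 36  (first piece 1, then f[5]=30)
f[7] = 42  (first piece 1, then f[6]=36)
f[8] = 48  (first piece 1, then f[7]=42)
f[9] = 54  (first piece 1, then f[8]=48)
f[10] = 60  (first piece 1, then f[9]=54)
f[11] = 66  (first piece 1, then f[10]=60)
One optimal cutting: 1 + 1 + 1 + 1 + 1 + 1 + 1 + 1 + 1 + 1 + 1 → $66.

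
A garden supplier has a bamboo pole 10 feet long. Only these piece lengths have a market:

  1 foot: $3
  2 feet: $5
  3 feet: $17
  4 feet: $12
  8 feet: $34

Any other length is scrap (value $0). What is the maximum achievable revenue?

Let best[k] be the best obtainable value from length k. For each k, try every first piece i and keep the best of price[i] + best[k−i].
best[1] = 3
best[2] = max(3+3, 5+0) = 6
best[3] = max(3+6, 5+3, 17+0) = 17
best[4] = max(3+17, 5+6, 17+3, 12+0) = 20
best[5] = max(3+20, 5+17, 17+6, 12+3) = 23
best[6] = max(3+23, 5+20, 17+17, 12+6) = 34
best[7] = max(3+34, 5+23, 17+20, 12+17) = 37
best[8] = max(3+37, 5+34, 17+23, 12+20, 34+0) = 40
best[9] = max(3+40, 5+37, 17+34, 12+23, 34+3) = 51
best[10] = max(3+51, 5+40, 17+37, 12+34, 34+6) = 54
One optimal cutting: 3 + 3 + 3 + 1 → $54.

54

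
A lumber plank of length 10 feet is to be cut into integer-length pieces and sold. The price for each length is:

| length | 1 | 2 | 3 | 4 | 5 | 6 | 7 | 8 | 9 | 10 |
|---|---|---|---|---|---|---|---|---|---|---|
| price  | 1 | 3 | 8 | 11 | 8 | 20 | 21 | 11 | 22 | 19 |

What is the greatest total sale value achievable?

Consider every possible first cut. best[k] is the best of p[i]+best[k−i] over all sellable i≤k.
best[1] = 1
best[2] = 3
best[3] = 8
best[4] = 11
best[5] = 12  (first piece 1, then best[4]=11)
best[6] = 20
best[7] = 21  (first piece 1, then best[6]=20)
best[8] = 23  (first piece 2, then best[6]=20)
best[9] = 28  (first piece 3, then best[6]=20)
best[10] = 31  (first piece 4, then best[6]=20)
One optimal cutting: 6 + 4 → $20 + $11 = $31.

31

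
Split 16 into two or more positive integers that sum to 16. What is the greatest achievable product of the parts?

Let f[k] be the best product for length k (with at least one cut). For each first piece i, the rest contributes max(k−i, f[k−i]).
f[2] = 1·max(1,0) = 1·1 = 1
f[3] = 1·max(2,1) = 1·2 = 2
f[4] = 2·max(2,1) = 2·2 = 4
f[5] = 2·max(3,2) = 2·3 = 6
f[6] = 3·max(3,2) = 3·3 = 9
f[7] = 2·max(5,6) = 2·6 = 12
f[8] = 2·max(6,9) = 2·9 = 18
f[9] = 3·max(6,9) = 3·9 = 27
f[10] = 2·max(8,18) = 2·18 = 36
f[11] = 2·max(9,27) = 2·27 = 54
f[12] = 3·max(9,27) = 3·27 = 81
f[13] = 2·max(11,54) = 2·54 = 108
f[14] = 2·max(12,81) = 2·81 = 162
f[15] = 3·max(12,81) = 3·81 = 243
f[16] = 2·max(14,162) = 2·162 = 324
One optimal split: 3 + 3 + 3 + 3 + 2 + 2; product 3·3·3·3·2·2 = 324.

324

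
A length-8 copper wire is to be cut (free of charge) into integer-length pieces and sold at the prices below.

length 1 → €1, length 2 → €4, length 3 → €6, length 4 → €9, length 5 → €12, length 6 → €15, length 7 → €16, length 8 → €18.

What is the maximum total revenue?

Let r[k] be the best obtainable value from length k. For each k, try every first piece i and keep the best of price[i] + r[k−i].
r[1] = 1
r[2] = max(1+1, 4+0) = 4
r[3] = max(1+4, 4+1, 6+0) = 6
r[4] = max(1+6, 4+4, 6+1, 9+0) = 9
r[5] = max(1+9, 4+6, 6+4, 9+1, 12+0) = 12
r[6] = max(1+12, 4+9, 6+6, 9+4, 12+1, 15+0) = 15
r[7] = max(1+15, 4+12, 6+9, …, 15+1, 16+0) = 16
r[8] = max(1+16, 4+15, 6+12, …, 16+1, 18+0) = 19
One optimal cutting: 6 + 2 → €15 + €4 = €19.

19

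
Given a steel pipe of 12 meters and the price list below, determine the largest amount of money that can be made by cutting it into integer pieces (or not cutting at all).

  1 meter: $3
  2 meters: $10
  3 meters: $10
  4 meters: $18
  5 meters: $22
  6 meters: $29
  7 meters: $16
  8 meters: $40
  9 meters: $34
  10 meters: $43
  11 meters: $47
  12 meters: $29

Let R[k] be the best obtainable value from length k. For each k, try every first piece i and keep the best of price[i] + R[k−i].
R[1] = 3
R[2] = max(3+3, 10+0) = 10
R[3] = max(3+10, 10+3, 10+0) = 13
R[4] = max(3+13, 10+10, 10+3, 18+0) = 20
R[5] = max(3+20, 10+13, 10+10, 18+3, 22+0) = 23
R[6] = max(3+23, 10+20, 10+13, 18+10, 22+3, 29+0) = 30
R[7] = max(3+30, 10+23, 10+20, …, 29+3, 16+0) = 33
R[8] = max(3+33, 10+30, 10+23, …, 16+3, 40+0) = 40
R[9] = max(3+40, 10+33, 10+30, …, 40+3, 34+0) = 43
R[10] = max(3+43, 10+40, 10+33, …, 34+3, 43+0) = 50
R[11] = max(3+50, 10+43, 10+40, …, 43+3, 47+0) = 53
R[12] = max(3+53, 10+50, 10+43, …, 47+3, 29+0) = 60
One optimal cutting: 2 + 2 + 2 + 2 + 2 + 2 → $10 + $10 + $10 + $10 + $10 + $10 = $60.

60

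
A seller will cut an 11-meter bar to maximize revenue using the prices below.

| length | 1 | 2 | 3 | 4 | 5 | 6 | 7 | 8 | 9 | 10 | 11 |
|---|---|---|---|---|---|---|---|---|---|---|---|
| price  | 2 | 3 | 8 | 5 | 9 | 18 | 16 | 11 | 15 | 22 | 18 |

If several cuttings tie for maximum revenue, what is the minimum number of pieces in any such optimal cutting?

4

Consider every possible first cut. r[k] is the best of p[i]+r[k−i] over all sellable i≤k.
r[1] = 2
r[2] = max(2+2, 3+0) = 4
r[3] = max(2+4, 3+2, 8+0) = 8
r[4] = max(2+8, 3+4, 8+2, 5+0) = 10
r[5] = max(2+10, 3+8, 8+4, 5+2, 9+0) = 12
r[6] = max(2+12, 3+10, 8+8, 5+4, 9+2, 18+0) = 18
r[7] = max(2+18, 3+12, 8+10, …, 18+2, 16+0) = 20
r[8] = max(2+20, 3+18, 8+12, …, 16+2, 11+0) = 22
r[9] = max(2+22, 3+20, 8+18, …, 11+2, 15+0) = 26
r[10] = max(2+26, 3+22, 8+20, …, 15+2, 22+0) = 28
r[11] = max(2+28, 3+26, 8+22, …, 22+2, 18+0) = 30
Maximum revenue is 30.
Now minimize piece count subject to staying optimal: for each k, pieces[k] = 1 + min over i with p[i]+r[k−i]=r[k] of pieces[k−i].
pieces[8] = 3
pieces[9] = 2
pieces[10] = 3
pieces[11] = 4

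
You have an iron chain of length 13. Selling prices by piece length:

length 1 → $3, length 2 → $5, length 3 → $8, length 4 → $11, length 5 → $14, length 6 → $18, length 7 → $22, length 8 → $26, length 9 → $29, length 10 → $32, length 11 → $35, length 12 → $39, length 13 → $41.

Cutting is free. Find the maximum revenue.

Consider every possible first cut. best[k] is the best of p[i]+best[k−i] over all sellable i≤k.
best[1] = 3
best[2] = 6  (first piece 1, then best[1]=3)
best[3] = 9  (first piece 1, then best[2]=6)
best[4] = 12  (first piece 1, then best[3]=9)
best[5] = 15  (first piece 1, then best[4]=12)
best[6] = 18  (first piece 1, then best[5]=15)
best[7] = 22
best[8] = 26
best[9] = 29  (first piece 1, then best[8]=26)
best[10] = 32  (first piece 1, then best[9]=29)
best[11] = 35  (first piece 1, then best[10]=32)
best[12] = 39
best[13] = 42  (first piece 1, then best[12]=39)
One optimal cutting: 12 + 1 → $39 + $3 = $42.

42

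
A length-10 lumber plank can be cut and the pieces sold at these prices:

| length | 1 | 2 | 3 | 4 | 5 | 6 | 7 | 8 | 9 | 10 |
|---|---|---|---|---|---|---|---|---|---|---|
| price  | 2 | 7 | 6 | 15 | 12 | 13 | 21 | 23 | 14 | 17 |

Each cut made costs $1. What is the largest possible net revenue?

35

Let v[k] be the best obtainable value from length k. For each k, try every first piece i and keep the best of price[i] + v[k−i] minus the 1 cut fee when i<k.
v[1] = 2
v[2] = max(2+2-1, 7+0) = 7
v[3] = max(2+7-1, 7+2-1, 6+0) = 8
v[4] = max(2+8-1, 7+7-1, 6+2-1, 15+0) = 15
v[5] = max(2+15-1, 7+8-1, 6+7-1, 15+2-1, 12+0) = 16
v[6] = max(2+16-1, 7+15-1, 6+8-1, 15+7-1, 12+2-1, 13+0) = 21
v[7] = max(2+21-1, 7+16-1, 6+15-1, …, 13+2-1, 21+0) = 22
v[8] = max(2+22-1, 7+21-1, 6+16-1, …, 21+2-1, 23+0) = 29
v[9] = max(2+29-1, 7+22-1, 6+21-1, …, 23+2-1, 14+0) = 30
v[10] = max(2+30-1, 7+29-1, 6+22-1, …, 14+2-1, 17+0) = 35
One optimal plan: pieces 4 + 4 + 2 (2 cuts) → $37 − $2 = $35.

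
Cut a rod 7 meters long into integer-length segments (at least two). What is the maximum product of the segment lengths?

Let m[k] be the best product for length k (with at least one cut). For each first piece i, the rest contributes max(k−i, m[k−i]).
Small cases: m[2]=1.
m[3] = max(1*2, 2*1) = 2
m[4] = max(1*3, 2*2, 3*1) = 4
m[5] = max(1*4, 2*3, 3*2, 4*1) = 6
m[6] = max(1*6, 2*4, 3*3, 4*2, 5*1) = 9
m[7] = max(1*9, 2*6, 3*4, 4*3, 5*2, 6*1) = 12
One optimal split: 3 + 2 + 2; product 3*2*2 = 12.

12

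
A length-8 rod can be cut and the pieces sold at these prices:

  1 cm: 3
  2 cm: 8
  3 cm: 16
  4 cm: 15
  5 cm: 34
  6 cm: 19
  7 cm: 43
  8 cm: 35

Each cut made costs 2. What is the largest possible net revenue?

48

Let r[k] be the best obtainable value from length k. For each k, try every first piece i and keep the best of price[i] + r[k−i] minus the 2 cut fee when i<k.
r[1] = 3
r[2] = 8
r[3] = 16
r[4] = 17  (first piece 1, then r[3]=16)
r[5] = 34
r[6] = 35  (first piece 1, then r[5]=34)
r[7] = 43
r[8] = 48  (first piece 3, then r[5]=34)
One optimal plan: pieces 5 + 3 (1 cut) → 50 − 2 = 48.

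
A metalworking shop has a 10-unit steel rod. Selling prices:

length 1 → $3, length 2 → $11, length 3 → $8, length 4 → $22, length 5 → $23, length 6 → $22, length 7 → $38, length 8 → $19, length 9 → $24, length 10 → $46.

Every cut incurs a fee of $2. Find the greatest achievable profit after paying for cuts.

Consider every possible first cut. r[k] is the best of p[i]+r[k−i] over all sellable i≤k, charging 2 whenever i<k.
r[1] = 3
r[2] = max(3+3-2, 11+0) = 11
r[3] = max(3+11-2, 11+3-2, 8+0) = 12
r[4] = max(3+12-2, 11+11-2, 8+3-2, 22+0) = 22
r[5] = max(3+22-2, 11+12-2, 8+11-2, 22+3-2, 23+0) = 23
r[6] = max(3+23-2, 11+22-2, 8+12-2, 22+11-2, 23+3-2, 22+0) = 31
r[7] = max(3+31-2, 11+23-2, 8+22-2, …, 22+3-2, 38+0) = 38
r[8] = max(3+38-2, 11+31-2, 8+23-2, …, 38+3-2, 19+0) = 42
r[9] = max(3+42-2, 11+38-2, 8+31-2, …, 19+3-2, 24+0) = 47
r[10] = max(3+47-2, 11+42-2, 8+38-2, …, 24+3-2, 46+0) = 51
One optimal plan: pieces 4 + 4 + 2 (2 cuts) → $55 − $4 = $51.

51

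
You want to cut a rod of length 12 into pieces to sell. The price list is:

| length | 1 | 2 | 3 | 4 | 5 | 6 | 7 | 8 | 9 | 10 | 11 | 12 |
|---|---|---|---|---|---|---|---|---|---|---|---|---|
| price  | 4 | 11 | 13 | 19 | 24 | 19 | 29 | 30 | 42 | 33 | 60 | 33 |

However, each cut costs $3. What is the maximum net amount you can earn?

Consider every possible first cut. r[k] is the best of p[i]+r[k−i] over all sellable i≤k, charging 3 whenever i<k.
r[1] = 4
r[2] = 11
r[3] = 13
r[4] = 19  (first piece 2, then r[2]=11)
r[5] = 24
r[6] = 27  (first piece 2, then r[4]=19)
r[7] = 32  (first piece 2, then r[5]=24)
r[8] = 35  (first piece 2, then r[6]=27)
r[9] = 42
r[10] = 45  (first piece 5, then r[5]=24)
r[11] = 60
r[12] = 61  (first piece 1, then r[11]=60)
One optimal plan: pieces 11 + 1 (1 cut) → $64 − $3 = $61.

61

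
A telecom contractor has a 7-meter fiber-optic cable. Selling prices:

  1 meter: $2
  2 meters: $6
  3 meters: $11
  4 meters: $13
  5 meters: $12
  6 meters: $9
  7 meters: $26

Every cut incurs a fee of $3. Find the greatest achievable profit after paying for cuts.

Build net[k] bottom-up: net[k] = max over allowed piece i of (p[i] + net[k−i]) − 3 per cut.
net[1] = 2
net[2] = max(2+2-3, 6+0) = 6
net[3] = max(2+6-3, 6+2-3, 11+0) = 11
net[4] = max(2+11-3, 6+6-3, 11+2-3, 13+0) = 13
net[5] = max(2+13-3, 6+11-3, 11+6-3, 13+2-3, 12+0) = 14
net[6] = max(2+14-3, 6+13-3, 11+11-3, 13+6-3, 12+2-3, 9+0) = 19
net[7] = max(2+19-3, 6+14-3, 11+13-3, …, 9+2-3, 26+0) = 26
Best is to make no cuts and sell whole for $26.

26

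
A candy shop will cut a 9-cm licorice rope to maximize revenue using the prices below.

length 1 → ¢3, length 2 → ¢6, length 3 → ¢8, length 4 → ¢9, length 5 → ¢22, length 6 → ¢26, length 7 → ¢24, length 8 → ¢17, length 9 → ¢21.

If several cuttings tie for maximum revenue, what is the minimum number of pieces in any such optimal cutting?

3

Let r[k] be the best obtainable value from length k. For each k, try every first piece i and keep the best of price[i] + r[k−i].
r[1] = 3
r[2] = 6  (first piece 1, then r[1]=3)
r[3] = 9  (first piece 1, then r[2]=6)
r[4] = 12  (first piece 1, then r[3]=9)
r[5] = 22
r[6] = 26
r[7] = 29  (first piece 1, then r[6]=26)
r[8] = 32  (first piece 1, then r[7]=29)
r[9] = 35  (first piece 1, then r[8]=32)
Maximum revenue is ¢35.
Now minimize piece count subject to staying optimal: for each k, pieces[k] = 1 + min over i with p[i]+r[k−i]=r[k] of pieces[k−i].
pieces[6] = 1
pieces[7] = 2
pieces[8] = 2
pieces[9] = 3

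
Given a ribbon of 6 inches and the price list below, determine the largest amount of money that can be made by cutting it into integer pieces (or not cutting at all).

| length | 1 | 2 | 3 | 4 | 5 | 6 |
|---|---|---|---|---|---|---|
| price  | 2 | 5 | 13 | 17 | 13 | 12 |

Consider every possible first cut. R[k] is the best of p[i]+R[k−i] over all sellable i≤k.
R[1] = 2
R[2] = max(2+2, 5+0) = 5
R[3] = max(2+5, 5+2, 13+0) = 13
R[4] = max(2+13, 5+5, 13+2, 17+0) = 17
R[5] = max(2+17, 5+13, 13+5, 17+2, 13+0) = 19
R[6] = max(2+19, 5+17, 13+13, 17+5, 13+2, 12+0) = 26
One optimal cutting: 3 + 3 → ¢13 + ¢13 = ¢26.

26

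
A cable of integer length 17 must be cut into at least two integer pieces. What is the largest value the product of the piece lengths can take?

Fill m[k] for k=2..17: at each k try every first piece i and multiply by the better of (k−i) uncut or m[k−i].
Small cases: m[2]=1, m[3]=2, m[4]=4, m[5]=6, m[6]=9, m[7]=12, m[8]=18, m[9]=27, m[10]=36.
m[11] = 2·max(9,27) = 2·27 = 54
m[12] = 3·max(9,27) = 3·27 = 81
m[13] = 2·max(11,54) = 2·54 = 108
m[14] = 2·max(12,81) = 2·81 = 162
m[15] = 3·max(12,81) = 3·81 = 243
m[16] = 2·max(14,162) = 2·162 = 324
m[17] = 2·max(15,243) = 2·243 = 486
One optimal split: 3 + 3 + 3 + 3 + 3 + 2; product 3·3·3·3·3·2 = 486.

486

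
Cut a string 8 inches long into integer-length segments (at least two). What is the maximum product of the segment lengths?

18

Fill prod[k] for k=2..8: at each k try every first piece i and multiply by the better of (k−i) uncut or prod[k−i].
prod[2] = 1·max(1,0) = 1·1 = 1
prod[3] = max(1·2, 2·1) = 2
prod[4] = max(1·3, 2·2, 3·1) = 4
prod[5] = max(1·4, 2·3, 3·2, 4·1) = 6
prod[6] = max(1·6, 2·4, 3·3, 4·2, 5·1) = 9
prod[7] = max(1·9, 2·6, 3·4, 4·3, 5·2, 6·1) = 12
prod[8] = max(1·12, 2·9, 3·6, …, 6·2, 7·1) = 18
One optimal split: 3 + 3 + 2; product 3·3·2 = 18.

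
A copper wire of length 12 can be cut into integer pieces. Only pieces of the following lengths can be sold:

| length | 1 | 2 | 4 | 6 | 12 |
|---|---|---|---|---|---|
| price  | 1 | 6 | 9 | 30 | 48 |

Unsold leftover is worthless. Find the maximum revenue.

Consider every possible first cut. f[k] is the best of p[i]+f[k−i] over all sellable i≤k.
f[1] = 1
f[2] = max(1+1, 6+0) = 6
f[3] = max(1+6, 6+1) = 7
f[4] = max(1+7, 6+6, 9+0) = 12
f[5] = max(1+12, 6+7, 9+1) = 13
f[6] = max(1+13, 6+12, 9+6, 30+0) = 30
f[7] = max(1+30, 6+13, 9+7, 30+1) = 31
f[8] = max(1+31, 6+30, 9+12, 30+6) = 36
f[9] = max(1+36, 6+31, 9+13, 30+7) = 37
f[10] = max(1+37, 6+36, 9+30, 30+12) = 42
f[11] = max(1+42, 6+37, 9+31, 30+13) = 43
f[12] = max(1+43, 6+42, 9+36, 30+30, 48+0) = 60
One optimal cutting: 6 + 6 → €60.

60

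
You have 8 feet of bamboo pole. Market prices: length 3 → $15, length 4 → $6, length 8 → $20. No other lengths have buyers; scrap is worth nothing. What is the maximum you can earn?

Build best[k] bottom-up: best[k] = max over allowed piece i of (p[i] + best[k−i]).
best[1] = 0
best[2] = 0
best[3] = 15
best[4] = 15
best[5] = 15
best[6] = 30  (first piece 3, then best[3]=15)
best[7] = 30
best[8] = 30
One optimal cutting: pieces 3 + 3 with 2 feet of scrap → $30.

30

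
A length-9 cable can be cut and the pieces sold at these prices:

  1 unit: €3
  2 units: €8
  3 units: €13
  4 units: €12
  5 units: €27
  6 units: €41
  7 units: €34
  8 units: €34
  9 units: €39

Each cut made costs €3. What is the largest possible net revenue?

Let r[k] be the best obtainable value from length k. For each k, try every first piece i and keep the best of price[i] + r[k−i] minus the 3 cut fee when i<k.
r[1] = 3
r[2] = max(3+3-3, 8+0) = 8
r[3] = max(3+8-3, 8+3-3, 13+0) = 13
r[4] = max(3+13-3, 8+8-3, 13+3-3, 12+0) = 13
r[5] = max(3+13-3, 8+13-3, 13+8-3, 12+3-3, 27+0) = 27
r[6] = max(3+27-3, 8+13-3, 13+13-3, 12+8-3, 27+3-3, 41+0) = 41
r[7] = max(3+41-3, 8+27-3, 13+13-3, …, 41+3-3, 34+0) = 41
r[8] = max(3+41-3, 8+41-3, 13+27-3, …, 34+3-3, 34+0) = 46
r[9] = max(3+46-3, 8+41-3, 13+41-3, …, 34+3-3, 39+0) = 51
One optimal plan: pieces 6 + 3 (1 cut) → €54 − €3 = €51.

51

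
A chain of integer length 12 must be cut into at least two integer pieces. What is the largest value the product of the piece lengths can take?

81

Define prod[k] = max over 1≤i<k of i · max(k−i, prod[k−i]); the inner max lets the remainder stay uncut if that's better.
prod[2] = 1·max(1,0) = 1·1 = 1
prod[3] = 1·max(2,1) = 1·2 = 2
prod[4] = 2·max(2,1) = 2·2 = 4
prod[5] = 2·max(3,2) = 2·3 = 6
prod[6] = 3·max(3,2) = 3·3 = 9
prod[7] = 2·max(5,6) = 2·6 = 12
prod[8] = 2·max(6,9) = 2·9 = 18
prod[9] = 3·max(6,9) = 3·9 = 27
prod[10] = 2·max(8,18) = 2·18 = 36
prod[11] = 2·max(9,27) = 2·27 = 54
prod[12] = 3·max(9,27) = 3·27 = 81
One optimal split: 3 + 3 + 3 + 3; product 3·3·3·3 = 81.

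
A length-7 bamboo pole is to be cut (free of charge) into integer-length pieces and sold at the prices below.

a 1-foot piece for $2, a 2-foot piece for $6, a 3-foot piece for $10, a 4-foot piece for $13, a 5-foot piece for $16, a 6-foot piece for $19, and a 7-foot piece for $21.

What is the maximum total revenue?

23

Consider every possible first cut. best[k] is the best of p[i]+best[k−i] over all sellable i≤k.
best[1] = 2
best[2] = 6
best[3] = 10
best[4] = 13
best[5] = 16  (first piece 2, then best[3]=10)
best[6] = 20  (first piece 3, then best[3]=10)
best[7] = 23  (first piece 3, then best[4]=13)
One optimal cutting: 4 + 3 → $13 + $10 = $23.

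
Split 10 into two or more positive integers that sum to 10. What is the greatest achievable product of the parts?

Define f[k] = max over 1≤i<k of i · max(k−i, f[k−i]); the inner max lets the remainder stay uncut if that's better.
f[2] = 1*max(1,0) = 1*1 = 1
f[3] = 1*max(2,1) = 1*2 = 2
f[4] = 2*max(2,1) = 2*2 = 4
f[5] = 2*max(3,2) = 2*3 = 6
f[6] = 3*max(3,2) = 3*3 = 9
f[7] = 2*max(5,6) = 2*6 = 12
f[8] = 2*max(6,9) = 2*9 = 18
f[9] = 3*max(6,9) = 3*9 = 27
f[10] = 2*max(8,18) = 2*18 = 36
One optimal split: 3 + 3 + 2 + 2; product 3*3*2*2 = 36.

36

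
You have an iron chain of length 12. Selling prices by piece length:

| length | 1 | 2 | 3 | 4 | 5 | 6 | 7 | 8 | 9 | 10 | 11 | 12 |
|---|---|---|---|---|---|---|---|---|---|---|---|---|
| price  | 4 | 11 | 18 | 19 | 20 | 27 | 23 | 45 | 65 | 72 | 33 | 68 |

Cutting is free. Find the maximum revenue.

83

Consider every possible first cut. R[k] is the best of p[i]+R[k−i] over all sellable i≤k.
R[1] = 4
R[2] = 11
R[3] = 18
R[4] = 22  (first piece 1, then R[3]=18)
R[5] = 29  (first piece 2, then R[3]=18)
R[6] = 36  (first piece 3, then R[3]=18)
R[7] = 40  (first piece 1, then R[6]=36)
R[8] = 47  (first piece 2, then R[6]=36)
R[9] = 65
R[10] = 72
R[11] = 76  (first piece 1, then R[10]=72)
R[12] = 83  (first piece 2, then R[10]=72)
One optimal cutting: 10 + 2 → $72 + $11 = $83.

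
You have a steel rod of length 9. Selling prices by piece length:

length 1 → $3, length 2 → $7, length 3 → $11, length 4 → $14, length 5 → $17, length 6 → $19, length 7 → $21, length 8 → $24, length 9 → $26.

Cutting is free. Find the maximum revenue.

Let r[k] be the best obtainable value from length k. For each k, try every first piece i and keep the best of price[i] + r[k−i].
r[1] = 3
r[2] = 7
r[3] = 11
r[4] = 14  (first piece 1, then r[3]=11)
r[5] = 18  (first piece 2, then r[3]=11)
r[6] = 22  (first piece 3, then r[3]=11)
r[7] = 25  (first piece 1, then r[6]=22)
r[8] = 29  (first piece 2, then r[6]=22)
r[9] = 33  (first piece 3, then r[6]=22)
One optimal cutting: 3 + 3 + 3 → $11 + $11 + $11 = $33.

33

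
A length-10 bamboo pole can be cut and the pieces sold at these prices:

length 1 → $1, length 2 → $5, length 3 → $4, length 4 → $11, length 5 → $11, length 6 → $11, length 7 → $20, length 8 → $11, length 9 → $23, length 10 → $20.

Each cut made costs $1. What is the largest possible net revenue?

25

Consider every possible first cut. net[k] is the best of p[i]+net[k−i] over all sellable i≤k, charging 1 whenever i<k.
net[1] = 1
net[2] = 5
net[3] = 5  (first piece 1, then net[2]=5)
net[4] = 11
net[5] = 11  (first piece 1, then net[4]=11)
net[6] = 15  (first piece 2, then net[4]=11)
net[7] = 20
net[8] = 21  (first piece 4, then net[4]=11)
net[9] = 24  (first piece 2, then net[7]=20)
net[10] = 25  (first piece 2, then net[8]=21)
One optimal plan: pieces 4 + 4 + 2 (2 cuts) → $27 − $2 = $25.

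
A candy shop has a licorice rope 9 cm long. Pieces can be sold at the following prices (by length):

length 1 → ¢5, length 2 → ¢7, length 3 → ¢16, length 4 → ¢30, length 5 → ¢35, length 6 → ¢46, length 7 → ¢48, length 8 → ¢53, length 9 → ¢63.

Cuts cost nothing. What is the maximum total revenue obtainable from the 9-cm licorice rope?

65

Let v[k] be the best obtainable value from length k. For each k, try every first piece i and keep the best of price[i] + v[k−i].
v[1] = 5
v[2] = 10  (first piece 1, then v[1]=5)
v[3] = 16
v[4] = 30
v[5] = 35  (first piece 1, then v[4]=30)
v[6] = 46
v[7] = 51  (first piece 1, then v[6]=46)
v[8] = 60  (first piece 4, then v[4]=30)
v[9] = 65  (first piece 1, then v[8]=60)
One optimal cutting: 4 + 4 + 1 → ¢30 + ¢30 + ¢5 = ¢65.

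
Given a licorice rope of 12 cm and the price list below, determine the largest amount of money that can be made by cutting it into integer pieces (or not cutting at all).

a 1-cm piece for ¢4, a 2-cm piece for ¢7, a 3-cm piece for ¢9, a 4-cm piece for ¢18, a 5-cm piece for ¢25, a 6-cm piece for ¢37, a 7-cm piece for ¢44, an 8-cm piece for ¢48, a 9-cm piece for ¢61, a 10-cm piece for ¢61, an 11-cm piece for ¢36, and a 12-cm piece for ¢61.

Let R[k] be the best obtainable value from length k. For each k, try every first piece i and keep the best of price[i] + R[k−i].
R[1] = 4
R[2] = 8  (first piece 1, then R[1]=4)
R[3] = 12  (first piece 1, then R[2]=8)
R[4] = 18
R[5] = 25
R[6] = 37
R[7] = 44
R[8] = 48  (first piece 1, then R[7]=44)
R[9] = 61
R[10] = 65  (first piece 1, then R[9]=61)
R[11] = 69  (first piece 1, then R[10]=65)
R[12] = 74  (first piece 6, then R[6]=37)
One optimal cutting: 6 + 6 → ¢37 + ¢37 = ¢74.

74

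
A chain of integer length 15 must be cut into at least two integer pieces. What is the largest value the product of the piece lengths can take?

243

Fill prod[k] for k=2..15: at each k try every first piece i and multiply by the better of (k−i) uncut or prod[k−i].
Small cases: prod[2]=1, prod[3]=2, prod[4]=4, prod[5]=6, prod[6]=9, prod[7]=12, prod[8]=18.
prod[9] = max(1·18, 2·12, 3·9, …, 7·2, 8·1) = 27
prod[10] = max(1·27, 2·18, 3·12, …, 8·2, 9·1) = 36
prod[11] = max(1·36, 2·27, 3·18, …, 9·2, 10·1) = 54
prod[12] = max(1·54, 2·36, 3·27, …, 10·2, 11·1) = 81
prod[13] = max(1·81, 2·54, 3·36, …, 11·2, 12·1) = 108
prod[14] = max(1·108, 2·81, 3·54, …, 12·2, 13·1) = 162
prod[15] = max(1·162, 2·108, 3·81, …, 13·2, 14·1) = 243
One optimal split: 3 + 3 + 3 + 3 + 3; product 3·3·3·3·3 = 243.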